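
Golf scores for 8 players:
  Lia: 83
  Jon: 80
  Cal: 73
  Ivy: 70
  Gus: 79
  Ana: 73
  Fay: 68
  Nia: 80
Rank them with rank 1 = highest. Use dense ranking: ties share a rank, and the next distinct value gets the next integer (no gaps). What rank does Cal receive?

Sorted (descending): 83, 80, 80, 79, 73, 73, 70, 68
The 2 values of 80 share dense rank 2.
The 2 values of 73 share dense rank 4.
Remaining distinct values take the next consecutive integers.
Cal has value 73 → rank 4.

4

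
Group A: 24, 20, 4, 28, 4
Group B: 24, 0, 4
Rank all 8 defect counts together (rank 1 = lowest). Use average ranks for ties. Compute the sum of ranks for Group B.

10.5

Sorted (ascending): 0, 4, 4, 4, 20, 24, 24, 28
The 3 values of 4 occupy positions 2–4 → average rank 3.
The 2 values of 24 occupy positions 6–7 → average rank (6+7)/2 = 6.5.
Group B values → pooled ranks: 24→6.5, 0→1, 4→3
Rank sum = 6.5 + 1 + 3 = 10.5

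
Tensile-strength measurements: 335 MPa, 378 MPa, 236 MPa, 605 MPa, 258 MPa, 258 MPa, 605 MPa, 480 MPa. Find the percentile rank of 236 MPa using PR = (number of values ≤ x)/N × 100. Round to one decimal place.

12.5

N = 8.
Strictly below 236: 0. Equal to 236: 1.
PR = 1/8 × 100 = 12.5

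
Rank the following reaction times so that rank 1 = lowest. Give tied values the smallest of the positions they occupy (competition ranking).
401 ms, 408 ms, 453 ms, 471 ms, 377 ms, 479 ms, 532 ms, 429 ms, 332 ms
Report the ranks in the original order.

3, 4, 6, 7, 2, 8, 9, 5, 1

Sorted (ascending): 332, 377, 401, 408, 429, 453, 471, 479, 532
No ties — each value takes its position as its rank.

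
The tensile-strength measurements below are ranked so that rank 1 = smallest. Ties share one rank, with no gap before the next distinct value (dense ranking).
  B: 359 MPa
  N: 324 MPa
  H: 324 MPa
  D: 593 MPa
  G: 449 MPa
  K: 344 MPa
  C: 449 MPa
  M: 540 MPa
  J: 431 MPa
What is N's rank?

Sorted (ascending): 324, 324, 344, 359, 431, 449, 449, 540, 593
The 2 values of 324 share dense rank 1.
The 2 values of 449 share dense rank 5.
Remaining distinct values take the next consecutive integers.
N has value 324 MPa → rank 1.

1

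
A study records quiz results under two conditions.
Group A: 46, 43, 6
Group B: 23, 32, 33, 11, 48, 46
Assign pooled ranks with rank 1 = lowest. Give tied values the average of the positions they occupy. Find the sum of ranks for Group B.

30.5

Sorted (ascending): 6, 11, 23, 32, 33, 43, 46, 46, 48
The 2 values of 46 occupy positions 7–8 → average rank (7+8)/2 = 7.5.
Group B values → pooled ranks: 23→3, 32→4, 33→5, 11→2, 48→9, 46→7.5
Rank sum = 3 + 4 + 5 + 2 + 9 + 7.5 = 30.5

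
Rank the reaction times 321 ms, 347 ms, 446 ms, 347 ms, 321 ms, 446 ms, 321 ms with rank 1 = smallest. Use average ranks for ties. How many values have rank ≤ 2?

3

Sorted (ascending): 321, 321, 321, 347, 347, 446, 446
The 3 values of 321 occupy positions 1–3 → average rank 2.
The 2 values of 347 occupy positions 4–5 → average rank (4+5)/2 = 4.5.
The 2 values of 446 occupy positions 6–7 → average rank (6+7)/2 = 6.5.
Ranks ≤ 2: {2, 2, 2} → 3 values.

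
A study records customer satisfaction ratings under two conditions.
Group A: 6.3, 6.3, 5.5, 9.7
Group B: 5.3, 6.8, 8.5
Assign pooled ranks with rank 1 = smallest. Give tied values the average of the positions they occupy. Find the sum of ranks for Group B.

Sorted (ascending): 5.3, 5.5, 6.3, 6.3, 6.8, 8.5, 9.7
The 2 values of 6.3 occupy positions 3–4 → average rank (3+4)/2 = 3.5.
Group B values → pooled ranks: 5.3→1, 6.8→5, 8.5→6
Rank sum = 1 + 5 + 6 = 12

12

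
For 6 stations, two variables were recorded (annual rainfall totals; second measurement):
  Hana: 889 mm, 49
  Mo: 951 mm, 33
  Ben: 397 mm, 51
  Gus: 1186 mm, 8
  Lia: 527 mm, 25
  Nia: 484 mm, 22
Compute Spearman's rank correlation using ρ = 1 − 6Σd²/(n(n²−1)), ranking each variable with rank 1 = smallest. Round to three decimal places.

-0.486

Ranks of variable 1: 4, 5, 1, 6, 3, 2
Ranks of variable 2: 5, 4, 6, 1, 3, 2
d = r₁ − r₂: -1, 1, -5, 5, 0, 0
d²: 1, 1, 25, 25, 0, 0; Σd² = 52
ρ = 1 − 6·52/(6·35) = 1 − 312/210 = -0.486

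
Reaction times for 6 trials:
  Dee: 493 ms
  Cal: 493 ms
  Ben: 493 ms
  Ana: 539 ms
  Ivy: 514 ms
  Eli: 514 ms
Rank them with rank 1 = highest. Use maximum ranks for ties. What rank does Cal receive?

6

Sorted (descending): 539, 514, 514, 493, 493, 493
The 2 values of 514 occupy positions 2–3 → each gets rank 3.
The 3 values of 493 occupy positions 4–6 → each gets rank 6.
Cal has value 493 ms → rank 6.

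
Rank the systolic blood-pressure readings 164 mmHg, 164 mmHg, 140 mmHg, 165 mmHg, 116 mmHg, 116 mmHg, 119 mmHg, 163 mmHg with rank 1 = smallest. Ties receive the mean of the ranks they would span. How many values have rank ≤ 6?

Sorted (ascending): 116, 116, 119, 140, 163, 164, 164, 165
The 2 values of 116 occupy positions 1–2 → average rank (1+2)/2 = 1.5.
The 2 values of 164 occupy positions 6–7 → average rank (6+7)/2 = 6.5.
Ranks ≤ 6: {1.5, 1.5, 3, 4, 5} → 5 values.

5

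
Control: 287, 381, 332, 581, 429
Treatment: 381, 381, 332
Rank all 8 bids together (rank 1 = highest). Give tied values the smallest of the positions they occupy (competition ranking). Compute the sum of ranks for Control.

20

Sorted (descending): 581, 429, 381, 381, 381, 332, 332, 287
The 3 values of 381 occupy positions 3–5 → each gets rank 3.
The 2 values of 332 occupy positions 6–7 → each gets rank 6.
Control values → pooled ranks: 287→8, 381→3, 332→6, 581→1, 429→2
Rank sum = 8 + 3 + 6 + 1 + 2 = 20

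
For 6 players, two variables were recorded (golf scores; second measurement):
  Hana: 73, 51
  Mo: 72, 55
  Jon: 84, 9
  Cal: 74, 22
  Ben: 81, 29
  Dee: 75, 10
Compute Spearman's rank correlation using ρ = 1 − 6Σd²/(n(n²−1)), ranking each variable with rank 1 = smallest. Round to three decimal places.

-0.829

Ranks of variable 1: 2, 1, 6, 3, 5, 4
Ranks of variable 2: 5, 6, 1, 3, 4, 2
d = r₁ − r₂: -3, -5, 5, 0, 1, 2
d²: 9, 25, 25, 0, 1, 4; Σd² = 64
ρ = 1 − 6·64/(6·35) = 1 − 384/210 = -0.829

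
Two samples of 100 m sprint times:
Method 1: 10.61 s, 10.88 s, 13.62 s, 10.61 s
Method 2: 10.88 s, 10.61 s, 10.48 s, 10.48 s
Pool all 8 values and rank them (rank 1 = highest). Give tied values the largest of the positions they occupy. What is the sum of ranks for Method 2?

Sorted (descending): 13.62, 10.88, 10.88, 10.61, 10.61, 10.61, 10.48, 10.48
The 2 values of 10.88 occupy positions 2–3 → each gets rank 3.
The 3 values of 10.61 occupy positions 4–6 → each gets rank 6.
The 2 values of 10.48 occupy positions 7–8 → each gets rank 8.
Method 2 values → pooled ranks: 10.88→3, 10.61→6, 10.48→8, 10.48→8
Rank sum = 3 + 6 + 8 + 8 = 25

25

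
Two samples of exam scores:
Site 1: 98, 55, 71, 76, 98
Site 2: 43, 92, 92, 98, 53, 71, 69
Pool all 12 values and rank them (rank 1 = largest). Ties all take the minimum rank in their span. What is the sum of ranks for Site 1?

Sorted (descending): 98, 98, 98, 92, 92, 76, 71, 71, 69, 55, 53, 43
The 3 values of 98 occupy positions 1–3 → each gets rank 1.
The 2 values of 92 occupy positions 4–5 → each gets rank 4.
The 2 values of 71 occupy positions 7–8 → each gets rank 7.
Site 1 values → pooled ranks: 98→1, 55→10, 71→7, 76→6, 98→1
Rank sum = 1 + 10 + 7 + 6 + 1 = 25

25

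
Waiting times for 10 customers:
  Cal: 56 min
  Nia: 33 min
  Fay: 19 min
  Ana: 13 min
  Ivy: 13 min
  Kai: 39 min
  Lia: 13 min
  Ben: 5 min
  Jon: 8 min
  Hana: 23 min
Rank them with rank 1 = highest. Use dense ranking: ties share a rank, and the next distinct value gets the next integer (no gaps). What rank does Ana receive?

Sorted (descending): 56, 39, 33, 23, 19, 13, 13, 13, 8, 5
The 3 values of 13 share dense rank 6.
Remaining distinct values take the next consecutive integers.
Ana has value 13 min → rank 6.

6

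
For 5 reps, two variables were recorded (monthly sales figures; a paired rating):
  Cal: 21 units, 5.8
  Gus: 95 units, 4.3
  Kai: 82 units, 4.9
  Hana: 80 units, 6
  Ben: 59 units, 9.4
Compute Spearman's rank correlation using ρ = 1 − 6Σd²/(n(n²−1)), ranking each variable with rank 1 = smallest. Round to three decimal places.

-0.700

Ranks of variable 1: 1, 5, 4, 3, 2
Ranks of variable 2: 3, 1, 2, 4, 5
d = r₁ − r₂: -2, 4, 2, -1, -3
d²: 4, 16, 4, 1, 9; Σd² = 34
ρ = 1 − 6·34/(5·24) = 1 − 204/120 = -0.700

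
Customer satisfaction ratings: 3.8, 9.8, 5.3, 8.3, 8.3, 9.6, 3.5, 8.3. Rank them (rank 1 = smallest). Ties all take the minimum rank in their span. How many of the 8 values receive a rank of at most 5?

Sorted (ascending): 3.5, 3.8, 5.3, 8.3, 8.3, 8.3, 9.6, 9.8
The 3 values of 8.3 occupy positions 4–6 → each gets rank 4.
Ranks ≤ 5: {1, 2, 3, 4, 4, 4} → 6 values.

6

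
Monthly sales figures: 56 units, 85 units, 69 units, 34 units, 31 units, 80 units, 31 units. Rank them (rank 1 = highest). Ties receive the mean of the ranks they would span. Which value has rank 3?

Sorted (descending): 85, 80, 69, 56, 34, 31, 31
The 2 values of 31 occupy positions 6–7 → average rank (6+7)/2 = 6.5.
Rank 3 → value 69.

69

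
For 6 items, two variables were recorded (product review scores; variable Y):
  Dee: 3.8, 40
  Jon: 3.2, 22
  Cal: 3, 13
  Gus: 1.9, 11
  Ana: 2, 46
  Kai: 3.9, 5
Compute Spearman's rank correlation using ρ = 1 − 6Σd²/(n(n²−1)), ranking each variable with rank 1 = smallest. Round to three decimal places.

-0.200

Ranks of variable 1: 5, 4, 3, 1, 2, 6
Ranks of variable 2: 5, 4, 3, 2, 6, 1
d = r₁ − r₂: 0, 0, 0, -1, -4, 5
d²: 0, 0, 0, 1, 16, 25; Σd² = 42
ρ = 1 − 6·42/(6·35) = 1 − 252/210 = -0.200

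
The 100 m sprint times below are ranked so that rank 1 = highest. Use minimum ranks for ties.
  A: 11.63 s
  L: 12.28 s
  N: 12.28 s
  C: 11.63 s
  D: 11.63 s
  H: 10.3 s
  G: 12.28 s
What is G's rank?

1

Sorted (descending): 12.28, 12.28, 12.28, 11.63, 11.63, 11.63, 10.3
The 3 values of 12.28 occupy positions 1–3 → each gets rank 1.
The 3 values of 11.63 occupy positions 4–6 → each gets rank 4.
G has value 12.28 s → rank 1.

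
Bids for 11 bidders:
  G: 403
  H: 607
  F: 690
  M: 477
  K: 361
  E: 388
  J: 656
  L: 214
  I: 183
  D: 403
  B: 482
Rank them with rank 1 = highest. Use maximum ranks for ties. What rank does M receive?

5

Sorted (descending): 690, 656, 607, 482, 477, 403, 403, 388, 361, 214, 183
The 2 values of 403 occupy positions 6–7 → each gets rank 7.
M has value 477 → rank 5.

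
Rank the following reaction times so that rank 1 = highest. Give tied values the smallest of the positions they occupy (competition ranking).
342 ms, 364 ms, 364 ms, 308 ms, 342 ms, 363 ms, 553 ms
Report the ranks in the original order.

Sorted (descending): 553, 364, 364, 363, 342, 342, 308
The 2 values of 364 occupy positions 2–3 → each gets rank 2.
The 2 values of 342 occupy positions 5–6 → each gets rank 5.

5, 2, 2, 7, 5, 4, 1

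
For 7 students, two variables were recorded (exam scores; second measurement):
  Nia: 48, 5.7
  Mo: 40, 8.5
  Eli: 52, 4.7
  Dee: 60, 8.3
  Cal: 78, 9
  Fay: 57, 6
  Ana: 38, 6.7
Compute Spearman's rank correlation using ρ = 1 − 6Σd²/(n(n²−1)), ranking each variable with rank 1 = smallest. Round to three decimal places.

Ranks of variable 1: 3, 2, 4, 6, 7, 5, 1
Ranks of variable 2: 2, 6, 1, 5, 7, 3, 4
d = r₁ − r₂: 1, -4, 3, 1, 0, 2, -3
d²: 1, 16, 9, 1, 0, 4, 9; Σd² = 40
ρ = 1 − 6·40/(7·48) = 1 − 240/336 = 0.286

0.286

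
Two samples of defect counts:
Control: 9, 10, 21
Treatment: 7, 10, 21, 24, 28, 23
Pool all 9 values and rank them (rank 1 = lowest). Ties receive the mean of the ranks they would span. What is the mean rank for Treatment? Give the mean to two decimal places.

Sorted (ascending): 7, 9, 10, 10, 21, 21, 23, 24, 28
The 2 values of 10 occupy positions 3–4 → average rank (3+4)/2 = 3.5.
The 2 values of 21 occupy positions 5–6 → average rank (5+6)/2 = 5.5.
Treatment values → pooled ranks: 7→1, 10→3.5, 21→5.5, 24→8, 28→9, 23→7
Mean rank = (1 + 3.5 + 5.5 + 8 + 9 + 7) / 6 = 5.67

5.67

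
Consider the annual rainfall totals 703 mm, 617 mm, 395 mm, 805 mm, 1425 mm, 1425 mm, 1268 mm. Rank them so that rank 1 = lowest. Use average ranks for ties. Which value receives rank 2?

Sorted (ascending): 395, 617, 703, 805, 1268, 1425, 1425
The 2 values of 1425 occupy positions 6–7 → average rank (6+7)/2 = 6.5.
Rank 2 → value 617.

617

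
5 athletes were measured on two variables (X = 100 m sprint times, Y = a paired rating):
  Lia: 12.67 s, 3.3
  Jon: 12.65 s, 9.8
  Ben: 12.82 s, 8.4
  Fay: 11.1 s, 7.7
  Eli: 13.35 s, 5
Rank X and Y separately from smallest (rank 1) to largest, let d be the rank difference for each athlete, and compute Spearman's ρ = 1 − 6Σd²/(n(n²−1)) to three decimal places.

-0.300

Ranks of variable 1: 3, 2, 4, 1, 5
Ranks of variable 2: 1, 5, 4, 3, 2
d = r₁ − r₂: 2, -3, 0, -2, 3
d²: 4, 9, 0, 4, 9; Σd² = 26
ρ = 1 − 6·26/(5·24) = 1 − 156/120 = -0.300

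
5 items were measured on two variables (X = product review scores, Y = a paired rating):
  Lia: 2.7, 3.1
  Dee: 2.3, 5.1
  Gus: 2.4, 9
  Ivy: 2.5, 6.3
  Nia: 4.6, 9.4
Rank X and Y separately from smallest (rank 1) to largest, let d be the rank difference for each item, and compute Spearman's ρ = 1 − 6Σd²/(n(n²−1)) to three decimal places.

0.300

Ranks of variable 1: 4, 1, 2, 3, 5
Ranks of variable 2: 1, 2, 4, 3, 5
d = r₁ − r₂: 3, -1, -2, 0, 0
d²: 9, 1, 4, 0, 0; Σd² = 14
ρ = 1 − 6·14/(5·24) = 1 − 84/120 = 0.300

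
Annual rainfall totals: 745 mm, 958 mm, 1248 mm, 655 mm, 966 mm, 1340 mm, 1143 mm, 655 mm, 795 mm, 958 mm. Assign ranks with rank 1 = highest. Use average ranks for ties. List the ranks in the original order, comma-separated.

8, 5.5, 2, 9.5, 4, 1, 3, 9.5, 7, 5.5

Sorted (descending): 1340, 1248, 1143, 966, 958, 958, 795, 745, 655, 655
The 2 values of 958 occupy positions 5–6 → average rank (5+6)/2 = 5.5.
The 2 values of 655 occupy positions 9–10 → average rank (9+10)/2 = 9.5.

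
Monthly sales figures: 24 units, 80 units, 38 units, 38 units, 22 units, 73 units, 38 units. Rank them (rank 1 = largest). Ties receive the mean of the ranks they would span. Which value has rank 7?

22

Sorted (descending): 80, 73, 38, 38, 38, 24, 22
The 3 values of 38 occupy positions 3–5 → average rank 4.
Rank 7 → value 22.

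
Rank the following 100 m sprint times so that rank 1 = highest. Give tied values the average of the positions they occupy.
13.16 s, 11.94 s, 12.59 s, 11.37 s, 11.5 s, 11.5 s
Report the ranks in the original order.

Sorted (descending): 13.16, 12.59, 11.94, 11.5, 11.5, 11.37
The 2 values of 11.5 occupy positions 4–5 → average rank (4+5)/2 = 4.5.

1, 3, 2, 6, 4.5, 4.5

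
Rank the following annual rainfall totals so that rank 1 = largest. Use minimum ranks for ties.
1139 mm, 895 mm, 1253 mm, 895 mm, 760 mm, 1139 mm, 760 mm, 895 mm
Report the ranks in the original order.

Sorted (descending): 1253, 1139, 1139, 895, 895, 895, 760, 760
The 2 values of 1139 occupy positions 2–3 → each gets rank 2.
The 3 values of 895 occupy positions 4–6 → each gets rank 4.
The 2 values of 760 occupy positions 7–8 → each gets rank 7.

2, 4, 1, 4, 7, 2, 7, 4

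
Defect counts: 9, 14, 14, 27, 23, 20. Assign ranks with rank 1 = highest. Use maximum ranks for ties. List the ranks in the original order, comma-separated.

6, 5, 5, 1, 2, 3

Sorted (descending): 27, 23, 20, 14, 14, 9
The 2 values of 14 occupy positions 4–5 → each gets rank 5.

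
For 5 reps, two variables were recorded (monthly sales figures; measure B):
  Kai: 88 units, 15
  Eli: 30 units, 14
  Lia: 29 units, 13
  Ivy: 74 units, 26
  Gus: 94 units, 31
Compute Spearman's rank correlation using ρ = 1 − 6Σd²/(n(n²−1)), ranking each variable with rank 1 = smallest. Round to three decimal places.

Ranks of variable 1: 4, 2, 1, 3, 5
Ranks of variable 2: 3, 2, 1, 4, 5
d = r₁ − r₂: 1, 0, 0, -1, 0
d²: 1, 0, 0, 1, 0; Σd² = 2
ρ = 1 − 6·2/(5·24) = 1 − 12/120 = 0.900

0.900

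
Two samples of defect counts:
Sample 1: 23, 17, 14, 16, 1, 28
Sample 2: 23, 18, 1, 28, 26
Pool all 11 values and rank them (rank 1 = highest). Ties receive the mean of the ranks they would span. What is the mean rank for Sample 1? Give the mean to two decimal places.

6.75

Sorted (descending): 28, 28, 26, 23, 23, 18, 17, 16, 14, 1, 1
The 2 values of 28 occupy positions 1–2 → average rank (1+2)/2 = 1.5.
The 2 values of 23 occupy positions 4–5 → average rank (4+5)/2 = 4.5.
The 2 values of 1 occupy positions 10–11 → average rank (10+11)/2 = 10.5.
Sample 1 values → pooled ranks: 23→4.5, 17→7, 14→9, 16→8, 1→10.5, 28→1.5
Mean rank = (4.5 + 7 + 9 + 8 + 10.5 + 1.5) / 6 = 6.75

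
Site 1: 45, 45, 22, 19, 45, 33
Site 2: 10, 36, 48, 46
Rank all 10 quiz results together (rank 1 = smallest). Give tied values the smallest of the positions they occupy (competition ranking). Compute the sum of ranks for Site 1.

Sorted (ascending): 10, 19, 22, 33, 36, 45, 45, 45, 46, 48
The 3 values of 45 occupy positions 6–8 → each gets rank 6.
Site 1 values → pooled ranks: 45→6, 45→6, 22→3, 19→2, 45→6, 33→4
Rank sum = 6 + 6 + 3 + 2 + 6 + 4 = 27

27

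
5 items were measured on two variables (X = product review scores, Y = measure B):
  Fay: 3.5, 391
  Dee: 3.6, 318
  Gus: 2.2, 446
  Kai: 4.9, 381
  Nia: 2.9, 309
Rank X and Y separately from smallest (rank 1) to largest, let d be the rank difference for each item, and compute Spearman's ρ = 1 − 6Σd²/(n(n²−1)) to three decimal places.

Ranks of variable 1: 3, 4, 1, 5, 2
Ranks of variable 2: 4, 2, 5, 3, 1
d = r₁ − r₂: -1, 2, -4, 2, 1
d²: 1, 4, 16, 4, 1; Σd² = 26
ρ = 1 − 6·26/(5·24) = 1 − 156/120 = -0.300

-0.300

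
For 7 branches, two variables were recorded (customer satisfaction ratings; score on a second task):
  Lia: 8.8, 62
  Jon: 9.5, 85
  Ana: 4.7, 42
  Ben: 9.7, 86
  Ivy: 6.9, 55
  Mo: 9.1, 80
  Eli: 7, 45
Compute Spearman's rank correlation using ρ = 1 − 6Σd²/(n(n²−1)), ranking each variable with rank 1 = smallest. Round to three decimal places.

Ranks of variable 1: 4, 6, 1, 7, 2, 5, 3
Ranks of variable 2: 4, 6, 1, 7, 3, 5, 2
d = r₁ − r₂: 0, 0, 0, 0, -1, 0, 1
d²: 0, 0, 0, 0, 1, 0, 1; Σd² = 2
ρ = 1 − 6·2/(7·48) = 1 − 12/336 = 0.964

0.964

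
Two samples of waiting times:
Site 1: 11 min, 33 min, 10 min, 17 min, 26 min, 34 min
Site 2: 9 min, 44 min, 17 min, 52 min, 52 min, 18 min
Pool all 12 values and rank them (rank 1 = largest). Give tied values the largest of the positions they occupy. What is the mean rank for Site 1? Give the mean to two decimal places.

7.50

Sorted (descending): 52, 52, 44, 34, 33, 26, 18, 17, 17, 11, 10, 9
The 2 values of 52 occupy positions 1–2 → each gets rank 2.
The 2 values of 17 occupy positions 8–9 → each gets rank 9.
Site 1 values → pooled ranks: 11→10, 33→5, 10→11, 17→9, 26→6, 34→4
Mean rank = (10 + 5 + 11 + 9 + 6 + 4) / 6 = 7.50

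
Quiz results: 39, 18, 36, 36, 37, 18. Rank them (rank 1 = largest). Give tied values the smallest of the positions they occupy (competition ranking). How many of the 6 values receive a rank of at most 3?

4

Sorted (descending): 39, 37, 36, 36, 18, 18
The 2 values of 36 occupy positions 3–4 → each gets rank 3.
The 2 values of 18 occupy positions 5–6 → each gets rank 5.
Ranks ≤ 3: {1, 2, 3, 3} → 4 values.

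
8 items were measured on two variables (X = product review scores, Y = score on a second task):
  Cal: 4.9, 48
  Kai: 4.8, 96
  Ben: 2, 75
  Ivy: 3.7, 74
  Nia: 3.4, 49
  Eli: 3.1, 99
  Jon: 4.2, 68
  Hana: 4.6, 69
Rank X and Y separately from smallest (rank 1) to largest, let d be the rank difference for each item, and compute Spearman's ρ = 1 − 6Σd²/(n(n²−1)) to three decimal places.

-0.429

Ranks of variable 1: 8, 7, 1, 4, 3, 2, 5, 6
Ranks of variable 2: 1, 7, 6, 5, 2, 8, 3, 4
d = r₁ − r₂: 7, 0, -5, -1, 1, -6, 2, 2
d²: 49, 0, 25, 1, 1, 36, 4, 4; Σd² = 120
ρ = 1 − 6·120/(8·63) = 1 − 720/504 = -0.429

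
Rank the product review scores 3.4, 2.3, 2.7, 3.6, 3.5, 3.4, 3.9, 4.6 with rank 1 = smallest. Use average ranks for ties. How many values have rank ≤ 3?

Sorted (ascending): 2.3, 2.7, 3.4, 3.4, 3.5, 3.6, 3.9, 4.6
The 2 values of 3.4 occupy positions 3–4 → average rank (3+4)/2 = 3.5.
Ranks ≤ 3: {1, 2} → 2 values.

2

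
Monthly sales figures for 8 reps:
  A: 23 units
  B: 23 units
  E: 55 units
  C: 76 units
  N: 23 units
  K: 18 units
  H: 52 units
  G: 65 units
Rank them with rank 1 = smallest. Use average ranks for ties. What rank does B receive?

Sorted (ascending): 18, 23, 23, 23, 52, 55, 65, 76
The 3 values of 23 occupy positions 2–4 → average rank 3.
B has value 23 units → rank 3.

3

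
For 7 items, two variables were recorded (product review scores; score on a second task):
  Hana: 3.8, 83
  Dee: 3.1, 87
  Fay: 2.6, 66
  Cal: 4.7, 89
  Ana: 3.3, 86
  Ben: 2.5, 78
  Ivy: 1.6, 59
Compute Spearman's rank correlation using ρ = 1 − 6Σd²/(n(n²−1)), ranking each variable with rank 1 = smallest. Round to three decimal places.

0.821

Ranks of variable 1: 6, 4, 3, 7, 5, 2, 1
Ranks of variable 2: 4, 6, 2, 7, 5, 3, 1
d = r₁ − r₂: 2, -2, 1, 0, 0, -1, 0
d²: 4, 4, 1, 0, 0, 1, 0; Σd² = 10
ρ = 1 − 6·10/(7·48) = 1 − 60/336 = 0.821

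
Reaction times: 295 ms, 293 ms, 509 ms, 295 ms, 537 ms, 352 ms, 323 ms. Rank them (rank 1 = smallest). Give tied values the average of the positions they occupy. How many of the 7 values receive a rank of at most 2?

Sorted (ascending): 293, 295, 295, 323, 352, 509, 537
The 2 values of 295 occupy positions 2–3 → average rank (2+3)/2 = 2.5.
Ranks ≤ 2: {1} → 1 value.

1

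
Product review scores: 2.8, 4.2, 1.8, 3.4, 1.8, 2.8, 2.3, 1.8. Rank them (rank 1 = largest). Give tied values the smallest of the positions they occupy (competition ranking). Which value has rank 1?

4.2

Sorted (descending): 4.2, 3.4, 2.8, 2.8, 2.3, 1.8, 1.8, 1.8
The 2 values of 2.8 occupy positions 3–4 → each gets rank 3.
The 3 values of 1.8 occupy positions 6–8 → each gets rank 6.
Rank 1 → value 4.2.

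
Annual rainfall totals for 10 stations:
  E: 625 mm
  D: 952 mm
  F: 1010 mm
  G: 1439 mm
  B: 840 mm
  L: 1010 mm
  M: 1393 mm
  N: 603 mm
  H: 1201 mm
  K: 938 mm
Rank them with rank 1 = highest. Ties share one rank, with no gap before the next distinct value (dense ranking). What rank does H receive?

3

Sorted (descending): 1439, 1393, 1201, 1010, 1010, 952, 938, 840, 625, 603
The 2 values of 1010 share dense rank 4.
Remaining distinct values take the next consecutive integers.
H has value 1201 mm → rank 3.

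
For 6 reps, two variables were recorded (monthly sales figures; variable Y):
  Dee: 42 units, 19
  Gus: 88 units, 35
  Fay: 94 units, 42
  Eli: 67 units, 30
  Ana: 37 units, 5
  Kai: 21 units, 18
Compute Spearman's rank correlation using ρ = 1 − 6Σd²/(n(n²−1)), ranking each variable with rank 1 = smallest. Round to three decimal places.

0.943

Ranks of variable 1: 3, 5, 6, 4, 2, 1
Ranks of variable 2: 3, 5, 6, 4, 1, 2
d = r₁ − r₂: 0, 0, 0, 0, 1, -1
d²: 0, 0, 0, 0, 1, 1; Σd² = 2
ρ = 1 − 6·2/(6·35) = 1 − 12/210 = 0.943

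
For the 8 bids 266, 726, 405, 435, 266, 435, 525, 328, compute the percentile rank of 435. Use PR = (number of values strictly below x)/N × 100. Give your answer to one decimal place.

50.0

N = 8.
Strictly below 435: 4. Equal to 435: 2.
PR = 4/8 × 100 = 50.0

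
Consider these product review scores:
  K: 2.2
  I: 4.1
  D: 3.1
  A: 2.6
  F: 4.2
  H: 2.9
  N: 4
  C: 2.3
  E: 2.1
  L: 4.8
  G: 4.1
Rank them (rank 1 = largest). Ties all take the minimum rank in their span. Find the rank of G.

Sorted (descending): 4.8, 4.2, 4.1, 4.1, 4, 3.1, 2.9, 2.6, 2.3, 2.2, 2.1
The 2 values of 4.1 occupy positions 3–4 → each gets rank 3.
G has value 4.1 → rank 3.

3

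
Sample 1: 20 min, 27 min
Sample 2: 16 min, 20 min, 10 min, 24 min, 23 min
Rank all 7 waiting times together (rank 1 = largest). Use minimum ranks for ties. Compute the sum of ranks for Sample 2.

Sorted (descending): 27, 24, 23, 20, 20, 16, 10
The 2 values of 20 occupy positions 4–5 → each gets rank 4.
Sample 2 values → pooled ranks: 16→6, 20→4, 10→7, 24→2, 23→3
Rank sum = 6 + 4 + 7 + 2 + 3 = 22

22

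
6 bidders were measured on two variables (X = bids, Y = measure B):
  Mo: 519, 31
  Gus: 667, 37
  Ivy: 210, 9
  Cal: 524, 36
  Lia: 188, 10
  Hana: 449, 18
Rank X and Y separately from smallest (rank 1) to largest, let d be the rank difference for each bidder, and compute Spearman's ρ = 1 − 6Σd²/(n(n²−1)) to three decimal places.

Ranks of variable 1: 4, 6, 2, 5, 1, 3
Ranks of variable 2: 4, 6, 1, 5, 2, 3
d = r₁ − r₂: 0, 0, 1, 0, -1, 0
d²: 0, 0, 1, 0, 1, 0; Σd² = 2
ρ = 1 − 6·2/(6·35) = 1 − 12/210 = 0.943

0.943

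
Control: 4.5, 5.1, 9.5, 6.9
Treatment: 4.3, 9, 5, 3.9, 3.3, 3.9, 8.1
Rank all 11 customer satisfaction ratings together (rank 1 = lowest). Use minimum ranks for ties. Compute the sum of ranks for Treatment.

34

Sorted (ascending): 3.3, 3.9, 3.9, 4.3, 4.5, 5, 5.1, 6.9, 8.1, 9, 9.5
The 2 values of 3.9 occupy positions 2–3 → each gets rank 2.
Treatment values → pooled ranks: 4.3→4, 9→10, 5→6, 3.9→2, 3.3→1, 3.9→2, 8.1→9
Rank sum = 4 + 10 + 6 + 2 + 1 + 2 + 9 = 34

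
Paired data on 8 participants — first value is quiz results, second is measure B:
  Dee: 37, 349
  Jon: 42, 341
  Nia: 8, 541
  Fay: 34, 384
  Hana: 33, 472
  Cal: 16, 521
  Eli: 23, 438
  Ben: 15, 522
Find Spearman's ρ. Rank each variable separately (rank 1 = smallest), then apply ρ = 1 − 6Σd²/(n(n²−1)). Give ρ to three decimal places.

-0.976

Ranks of variable 1: 7, 8, 1, 6, 5, 3, 4, 2
Ranks of variable 2: 2, 1, 8, 3, 5, 6, 4, 7
d = r₁ − r₂: 5, 7, -7, 3, 0, -3, 0, -5
d²: 25, 49, 49, 9, 0, 9, 0, 25; Σd² = 166
ρ = 1 − 6·166/(8·63) = 1 − 996/504 = -0.976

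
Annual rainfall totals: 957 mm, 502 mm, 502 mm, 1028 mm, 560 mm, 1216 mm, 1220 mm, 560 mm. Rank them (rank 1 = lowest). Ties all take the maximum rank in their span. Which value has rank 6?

1028

Sorted (ascending): 502, 502, 560, 560, 957, 1028, 1216, 1220
The 2 values of 502 occupy positions 1–2 → each gets rank 2.
The 2 values of 560 occupy positions 3–4 → each gets rank 4.
Rank 6 → value 1028.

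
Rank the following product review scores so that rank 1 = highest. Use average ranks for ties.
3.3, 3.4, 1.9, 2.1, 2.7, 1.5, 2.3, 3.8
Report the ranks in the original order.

Sorted (descending): 3.8, 3.4, 3.3, 2.7, 2.3, 2.1, 1.9, 1.5
No ties — each value takes its position as its rank.

3, 2, 7, 6, 4, 8, 5, 1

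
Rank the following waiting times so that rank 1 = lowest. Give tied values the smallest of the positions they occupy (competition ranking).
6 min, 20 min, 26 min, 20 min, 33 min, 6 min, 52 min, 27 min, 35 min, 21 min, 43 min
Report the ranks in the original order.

Sorted (ascending): 6, 6, 20, 20, 21, 26, 27, 33, 35, 43, 52
The 2 values of 6 occupy positions 1–2 → each gets rank 1.
The 2 values of 20 occupy positions 3–4 → each gets rank 3.

1, 3, 6, 3, 8, 1, 11, 7, 9, 5, 10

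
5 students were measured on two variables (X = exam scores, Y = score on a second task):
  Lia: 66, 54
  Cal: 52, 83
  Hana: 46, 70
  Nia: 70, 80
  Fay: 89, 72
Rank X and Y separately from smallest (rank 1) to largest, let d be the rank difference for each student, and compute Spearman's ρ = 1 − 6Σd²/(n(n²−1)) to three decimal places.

0.100

Ranks of variable 1: 3, 2, 1, 4, 5
Ranks of variable 2: 1, 5, 2, 4, 3
d = r₁ − r₂: 2, -3, -1, 0, 2
d²: 4, 9, 1, 0, 4; Σd² = 18
ρ = 1 − 6·18/(5·24) = 1 − 108/120 = 0.100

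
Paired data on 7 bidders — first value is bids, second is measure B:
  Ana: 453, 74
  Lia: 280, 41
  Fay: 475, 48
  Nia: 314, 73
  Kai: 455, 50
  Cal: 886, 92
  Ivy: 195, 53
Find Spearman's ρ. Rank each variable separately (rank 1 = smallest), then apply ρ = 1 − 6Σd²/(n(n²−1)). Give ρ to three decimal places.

0.321

Ranks of variable 1: 4, 2, 6, 3, 5, 7, 1
Ranks of variable 2: 6, 1, 2, 5, 3, 7, 4
d = r₁ − r₂: -2, 1, 4, -2, 2, 0, -3
d²: 4, 1, 16, 4, 4, 0, 9; Σd² = 38
ρ = 1 − 6·38/(7·48) = 1 − 228/336 = 0.321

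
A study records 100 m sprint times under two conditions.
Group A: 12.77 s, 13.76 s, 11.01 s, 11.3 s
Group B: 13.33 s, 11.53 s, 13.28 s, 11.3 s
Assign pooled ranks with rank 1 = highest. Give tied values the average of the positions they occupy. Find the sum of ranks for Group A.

19.5

Sorted (descending): 13.76, 13.33, 13.28, 12.77, 11.53, 11.3, 11.3, 11.01
The 2 values of 11.3 occupy positions 6–7 → average rank (6+7)/2 = 6.5.
Group A values → pooled ranks: 12.77→4, 13.76→1, 11.01→8, 11.3→6.5
Rank sum = 4 + 1 + 8 + 6.5 = 19.5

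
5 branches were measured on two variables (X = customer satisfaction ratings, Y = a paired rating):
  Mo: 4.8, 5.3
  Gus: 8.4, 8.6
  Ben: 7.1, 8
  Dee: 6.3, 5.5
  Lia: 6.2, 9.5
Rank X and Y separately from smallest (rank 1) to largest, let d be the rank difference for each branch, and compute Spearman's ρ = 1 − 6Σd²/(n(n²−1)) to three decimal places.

0.400

Ranks of variable 1: 1, 5, 4, 3, 2
Ranks of variable 2: 1, 4, 3, 2, 5
d = r₁ − r₂: 0, 1, 1, 1, -3
d²: 0, 1, 1, 1, 9; Σd² = 12
ρ = 1 − 6·12/(5·24) = 1 − 72/120 = 0.400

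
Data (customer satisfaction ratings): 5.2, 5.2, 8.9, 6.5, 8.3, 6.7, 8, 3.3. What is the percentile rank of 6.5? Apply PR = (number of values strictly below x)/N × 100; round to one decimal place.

N = 8.
Strictly below 6.5: 3. Equal to 6.5: 1.
PR = 3/8 × 100 = 37.5

37.5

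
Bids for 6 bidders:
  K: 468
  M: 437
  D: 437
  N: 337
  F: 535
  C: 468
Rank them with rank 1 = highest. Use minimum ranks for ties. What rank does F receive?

1

Sorted (descending): 535, 468, 468, 437, 437, 337
The 2 values of 468 occupy positions 2–3 → each gets rank 2.
The 2 values of 437 occupy positions 4–5 → each gets rank 4.
F has value 535 → rank 1.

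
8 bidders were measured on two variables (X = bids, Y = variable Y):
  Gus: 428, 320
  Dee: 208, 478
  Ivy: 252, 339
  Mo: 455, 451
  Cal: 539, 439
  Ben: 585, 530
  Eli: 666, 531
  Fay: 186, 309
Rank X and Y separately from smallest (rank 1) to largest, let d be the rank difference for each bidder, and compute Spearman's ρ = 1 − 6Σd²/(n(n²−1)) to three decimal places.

0.714

Ranks of variable 1: 4, 2, 3, 5, 6, 7, 8, 1
Ranks of variable 2: 2, 6, 3, 5, 4, 7, 8, 1
d = r₁ − r₂: 2, -4, 0, 0, 2, 0, 0, 0
d²: 4, 16, 0, 0, 4, 0, 0, 0; Σd² = 24
ρ = 1 − 6·24/(8·63) = 1 − 144/504 = 0.714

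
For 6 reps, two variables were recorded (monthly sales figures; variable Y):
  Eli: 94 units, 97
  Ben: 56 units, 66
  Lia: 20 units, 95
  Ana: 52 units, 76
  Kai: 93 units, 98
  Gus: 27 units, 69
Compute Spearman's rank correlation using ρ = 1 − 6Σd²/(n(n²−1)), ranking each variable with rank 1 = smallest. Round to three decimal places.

0.429

Ranks of variable 1: 6, 4, 1, 3, 5, 2
Ranks of variable 2: 5, 1, 4, 3, 6, 2
d = r₁ − r₂: 1, 3, -3, 0, -1, 0
d²: 1, 9, 9, 0, 1, 0; Σd² = 20
ρ = 1 − 6·20/(6·35) = 1 − 120/210 = 0.429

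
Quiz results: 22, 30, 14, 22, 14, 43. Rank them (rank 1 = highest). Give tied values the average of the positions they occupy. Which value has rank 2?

Sorted (descending): 43, 30, 22, 22, 14, 14
The 2 values of 22 occupy positions 3–4 → average rank (3+4)/2 = 3.5.
The 2 values of 14 occupy positions 5–6 → average rank (5+6)/2 = 5.5.
Rank 2 → value 30.

30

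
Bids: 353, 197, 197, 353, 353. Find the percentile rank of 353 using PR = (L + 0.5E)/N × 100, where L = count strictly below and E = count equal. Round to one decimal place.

N = 5.
Strictly below 353: 2. Equal to 353: 3.
PR = (2 + 0.5·3)/5 × 100 = 70.0

70.0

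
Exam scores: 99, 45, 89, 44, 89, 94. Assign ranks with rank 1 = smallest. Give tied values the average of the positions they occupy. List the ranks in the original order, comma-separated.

Sorted (ascending): 44, 45, 89, 89, 94, 99
The 2 values of 89 occupy positions 3–4 → average rank (3+4)/2 = 3.5.

6, 2, 3.5, 1, 3.5, 5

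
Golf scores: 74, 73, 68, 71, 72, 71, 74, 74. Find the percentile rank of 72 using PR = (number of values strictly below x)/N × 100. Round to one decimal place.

37.5

N = 8.
Strictly below 72: 3. Equal to 72: 1.
PR = 3/8 × 100 = 37.5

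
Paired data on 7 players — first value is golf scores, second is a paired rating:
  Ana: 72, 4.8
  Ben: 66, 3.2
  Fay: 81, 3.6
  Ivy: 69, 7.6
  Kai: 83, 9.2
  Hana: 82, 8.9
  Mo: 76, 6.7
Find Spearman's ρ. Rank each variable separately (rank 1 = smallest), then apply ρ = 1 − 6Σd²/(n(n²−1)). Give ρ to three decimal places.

Ranks of variable 1: 3, 1, 5, 2, 7, 6, 4
Ranks of variable 2: 3, 1, 2, 5, 7, 6, 4
d = r₁ − r₂: 0, 0, 3, -3, 0, 0, 0
d²: 0, 0, 9, 9, 0, 0, 0; Σd² = 18
ρ = 1 − 6·18/(7·48) = 1 − 108/336 = 0.679

0.679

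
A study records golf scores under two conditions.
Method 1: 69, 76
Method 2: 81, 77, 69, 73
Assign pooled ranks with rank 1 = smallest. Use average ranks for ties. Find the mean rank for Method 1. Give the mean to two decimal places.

2.75

Sorted (ascending): 69, 69, 73, 76, 77, 81
The 2 values of 69 occupy positions 1–2 → average rank (1+2)/2 = 1.5.
Method 1 values → pooled ranks: 69→1.5, 76→4
Mean rank = (1.5 + 4) / 2 = 2.75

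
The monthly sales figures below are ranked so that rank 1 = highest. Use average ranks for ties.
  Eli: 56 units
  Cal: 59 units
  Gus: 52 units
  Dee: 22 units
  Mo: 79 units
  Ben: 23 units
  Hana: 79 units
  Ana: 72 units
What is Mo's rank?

1.5

Sorted (descending): 79, 79, 72, 59, 56, 52, 23, 22
The 2 values of 79 occupy positions 1–2 → average rank (1+2)/2 = 1.5.
Mo has value 79 units → rank 1.5.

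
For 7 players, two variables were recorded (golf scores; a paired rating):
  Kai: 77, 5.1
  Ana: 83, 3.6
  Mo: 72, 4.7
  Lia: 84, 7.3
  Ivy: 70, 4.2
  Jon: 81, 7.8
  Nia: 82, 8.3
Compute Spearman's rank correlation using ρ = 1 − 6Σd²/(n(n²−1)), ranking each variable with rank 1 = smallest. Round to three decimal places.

0.286

Ranks of variable 1: 3, 6, 2, 7, 1, 4, 5
Ranks of variable 2: 4, 1, 3, 5, 2, 6, 7
d = r₁ − r₂: -1, 5, -1, 2, -1, -2, -2
d²: 1, 25, 1, 4, 1, 4, 4; Σd² = 40
ρ = 1 − 6·40/(7·48) = 1 − 240/336 = 0.286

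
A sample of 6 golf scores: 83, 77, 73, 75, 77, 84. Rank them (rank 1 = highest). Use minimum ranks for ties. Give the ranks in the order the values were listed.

Sorted (descending): 84, 83, 77, 77, 75, 73
The 2 values of 77 occupy positions 3–4 → each gets rank 3.

2, 3, 6, 5, 3, 1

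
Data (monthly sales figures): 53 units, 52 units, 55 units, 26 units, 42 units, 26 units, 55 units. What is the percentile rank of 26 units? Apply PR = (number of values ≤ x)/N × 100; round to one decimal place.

N = 7.
Strictly below 26: 0. Equal to 26: 2.
PR = 2/7 × 100 = 28.6

28.6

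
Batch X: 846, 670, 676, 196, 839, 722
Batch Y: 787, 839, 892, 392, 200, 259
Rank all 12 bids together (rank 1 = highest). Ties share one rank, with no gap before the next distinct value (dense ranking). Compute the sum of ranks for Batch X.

Sorted (descending): 892, 846, 839, 839, 787, 722, 676, 670, 392, 259, 200, 196
The 2 values of 839 share dense rank 3.
Remaining distinct values take the next consecutive integers.
Batch X values → pooled ranks: 846→2, 670→7, 676→6, 196→11, 839→3, 722→5
Rank sum = 2 + 7 + 6 + 11 + 3 + 5 = 34

34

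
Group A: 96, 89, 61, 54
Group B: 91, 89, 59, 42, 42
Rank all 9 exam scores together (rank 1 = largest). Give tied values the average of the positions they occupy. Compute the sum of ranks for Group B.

Sorted (descending): 96, 91, 89, 89, 61, 59, 54, 42, 42
The 2 values of 89 occupy positions 3–4 → average rank (3+4)/2 = 3.5.
The 2 values of 42 occupy positions 8–9 → average rank (8+9)/2 = 8.5.
Group B values → pooled ranks: 91→2, 89→3.5, 59→6, 42→8.5, 42→8.5
Rank sum = 2 + 3.5 + 6 + 8.5 + 8.5 = 28.5

28.5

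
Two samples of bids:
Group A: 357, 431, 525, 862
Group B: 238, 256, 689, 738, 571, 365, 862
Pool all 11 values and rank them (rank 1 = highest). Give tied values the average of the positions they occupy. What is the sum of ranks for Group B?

Sorted (descending): 862, 862, 738, 689, 571, 525, 431, 365, 357, 256, 238
The 2 values of 862 occupy positions 1–2 → average rank (1+2)/2 = 1.5.
Group B values → pooled ranks: 238→11, 256→10, 689→4, 738→3, 571→5, 365→8, 862→1.5
Rank sum = 11 + 10 + 4 + 3 + 5 + 8 + 1.5 = 42.5

42.5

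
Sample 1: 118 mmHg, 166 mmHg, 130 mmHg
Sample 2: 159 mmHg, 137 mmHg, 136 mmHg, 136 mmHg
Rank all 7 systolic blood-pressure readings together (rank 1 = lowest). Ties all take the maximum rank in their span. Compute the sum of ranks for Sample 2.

19

Sorted (ascending): 118, 130, 136, 136, 137, 159, 166
The 2 values of 136 occupy positions 3–4 → each gets rank 4.
Sample 2 values → pooled ranks: 159→6, 137→5, 136→4, 136→4
Rank sum = 6 + 5 + 4 + 4 = 19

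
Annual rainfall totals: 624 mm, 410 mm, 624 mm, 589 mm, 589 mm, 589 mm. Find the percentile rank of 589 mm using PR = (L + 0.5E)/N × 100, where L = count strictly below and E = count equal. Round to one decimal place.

N = 6.
Strictly below 589: 1. Equal to 589: 3.
PR = (1 + 0.5·3)/6 × 100 = 41.7

41.7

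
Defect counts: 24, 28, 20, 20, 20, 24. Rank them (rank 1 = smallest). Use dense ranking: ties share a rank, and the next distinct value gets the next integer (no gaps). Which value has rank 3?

28

Sorted (ascending): 20, 20, 20, 24, 24, 28
The 3 values of 20 share dense rank 1.
The 2 values of 24 share dense rank 2.
Remaining distinct values take the next consecutive integers.
Rank 3 → value 28.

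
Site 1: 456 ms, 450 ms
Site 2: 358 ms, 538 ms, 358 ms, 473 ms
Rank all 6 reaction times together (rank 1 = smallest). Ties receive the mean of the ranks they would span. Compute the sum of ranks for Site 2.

Sorted (ascending): 358, 358, 450, 456, 473, 538
The 2 values of 358 occupy positions 1–2 → average rank (1+2)/2 = 1.5.
Site 2 values → pooled ranks: 358→1.5, 538→6, 358→1.5, 473→5
Rank sum = 1.5 + 6 + 1.5 + 5 = 14

14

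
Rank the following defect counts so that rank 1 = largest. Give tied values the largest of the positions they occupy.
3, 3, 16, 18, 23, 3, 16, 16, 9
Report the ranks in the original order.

9, 9, 5, 2, 1, 9, 5, 5, 6

Sorted (descending): 23, 18, 16, 16, 16, 9, 3, 3, 3
The 3 values of 16 occupy positions 3–5 → each gets rank 5.
The 3 values of 3 occupy positions 7–9 → each gets rank 9.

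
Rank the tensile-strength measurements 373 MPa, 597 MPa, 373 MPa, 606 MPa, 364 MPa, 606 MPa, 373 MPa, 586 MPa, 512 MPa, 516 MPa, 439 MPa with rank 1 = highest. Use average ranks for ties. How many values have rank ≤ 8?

7

Sorted (descending): 606, 606, 597, 586, 516, 512, 439, 373, 373, 373, 364
The 2 values of 606 occupy positions 1–2 → average rank (1+2)/2 = 1.5.
The 3 values of 373 occupy positions 8–10 → average rank 9.
Ranks ≤ 8: {1.5, 1.5, 3, 4, 5, 6, 7} → 7 values.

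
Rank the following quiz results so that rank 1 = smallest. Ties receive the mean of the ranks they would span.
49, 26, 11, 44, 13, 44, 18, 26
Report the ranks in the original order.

8, 4.5, 1, 6.5, 2, 6.5, 3, 4.5

Sorted (ascending): 11, 13, 18, 26, 26, 44, 44, 49
The 2 values of 26 occupy positions 4–5 → average rank (4+5)/2 = 4.5.
The 2 values of 44 occupy positions 6–7 → average rank (6+7)/2 = 6.5.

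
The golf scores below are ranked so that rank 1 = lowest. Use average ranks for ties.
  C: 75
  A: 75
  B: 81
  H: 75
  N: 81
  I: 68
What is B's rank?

5.5

Sorted (ascending): 68, 75, 75, 75, 81, 81
The 3 values of 75 occupy positions 2–4 → average rank 3.
The 2 values of 81 occupy positions 5–6 → average rank (5+6)/2 = 5.5.
B has value 81 → rank 5.5.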